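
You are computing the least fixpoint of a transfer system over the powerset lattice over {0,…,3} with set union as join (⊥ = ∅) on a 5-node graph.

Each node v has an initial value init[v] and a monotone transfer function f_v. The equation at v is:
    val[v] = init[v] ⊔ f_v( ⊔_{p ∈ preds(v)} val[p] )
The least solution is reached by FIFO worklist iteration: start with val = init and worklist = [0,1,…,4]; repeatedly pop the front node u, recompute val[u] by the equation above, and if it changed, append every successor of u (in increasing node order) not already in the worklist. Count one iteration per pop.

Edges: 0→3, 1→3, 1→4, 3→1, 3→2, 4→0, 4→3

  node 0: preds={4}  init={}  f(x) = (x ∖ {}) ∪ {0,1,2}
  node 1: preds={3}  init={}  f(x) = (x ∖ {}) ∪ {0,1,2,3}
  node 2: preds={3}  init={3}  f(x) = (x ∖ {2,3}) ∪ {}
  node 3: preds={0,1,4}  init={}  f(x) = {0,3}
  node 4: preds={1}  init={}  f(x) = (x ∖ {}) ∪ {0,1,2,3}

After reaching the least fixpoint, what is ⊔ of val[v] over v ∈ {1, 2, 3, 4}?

{0,1,2,3}

Iteration log — 9 steps:
  step 1. node 0  ⊔preds={}  new={0,1,2}  old={}  +wl: 
  step 2. node 1  ⊔preds={}  new={0,1,2,3}  old={}  +wl: 
  step 3. node 2  ⊔preds={}  new={3}  stable
  step 4. node 3  ⊔preds={0,1,2,3}  new={0,3}  old={}  +wl: 1,2
  step 5. node 4  ⊔preds={0,1,2,3}  new={0,1,2,3}  old={}  +wl: 0,3
  step 6. node 1  ⊔preds={0,3}  new={0,1,2,3}  stable
  step 7. node 2  ⊔preds={0,3}  new={0,3}  old={3}  +wl: 
  step 8. node 0  ⊔preds={0,1,2,3}  new={0,1,2,3}  old={0,1,2}  +wl: 
  step 9. node 3  ⊔preds={0,1,2,3}  new={0,3}  stable

Least fixpoint reached:
  node 0: {0,1,2,3}
  node 1: {0,1,2,3}
  node 2: {0,3}
  node 3: {0,3}
  node 4: {0,1,2,3}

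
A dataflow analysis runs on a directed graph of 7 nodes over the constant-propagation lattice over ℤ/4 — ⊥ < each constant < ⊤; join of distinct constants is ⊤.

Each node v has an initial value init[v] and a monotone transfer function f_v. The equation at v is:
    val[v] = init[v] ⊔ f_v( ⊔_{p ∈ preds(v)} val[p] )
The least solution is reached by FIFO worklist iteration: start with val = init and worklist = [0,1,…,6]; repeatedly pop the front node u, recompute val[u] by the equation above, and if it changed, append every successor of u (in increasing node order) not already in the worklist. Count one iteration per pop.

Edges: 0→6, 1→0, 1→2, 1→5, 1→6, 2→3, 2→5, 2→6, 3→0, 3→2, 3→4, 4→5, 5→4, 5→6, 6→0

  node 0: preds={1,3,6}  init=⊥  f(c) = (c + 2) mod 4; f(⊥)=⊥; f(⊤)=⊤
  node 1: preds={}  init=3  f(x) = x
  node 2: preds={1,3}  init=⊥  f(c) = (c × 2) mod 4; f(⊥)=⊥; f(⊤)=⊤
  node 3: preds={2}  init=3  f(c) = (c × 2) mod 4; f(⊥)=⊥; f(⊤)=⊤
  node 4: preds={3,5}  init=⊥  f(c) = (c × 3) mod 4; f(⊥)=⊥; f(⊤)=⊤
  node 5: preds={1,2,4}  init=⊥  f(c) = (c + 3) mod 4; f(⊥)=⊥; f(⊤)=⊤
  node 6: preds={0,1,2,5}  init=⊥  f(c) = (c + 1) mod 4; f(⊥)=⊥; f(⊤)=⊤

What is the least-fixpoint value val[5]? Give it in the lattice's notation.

Iteration log — 13 steps:
  step 1. node 0  ⊔preds=3  new=1  old=⊥  +wl: 
  step 2. node 1  ⊔preds=⊥  new=3  stable
  step 3. node 2  ⊔preds=3  new=2  old=⊥  +wl: 
  step 4. node 3  ⊔preds=2  new=⊤  old=3  +wl: 0,2
  step 5. node 4  ⊔preds=⊤  new=⊤  old=⊥  +wl: 
  step 6. node 5  ⊔preds=⊤  new=⊤  old=⊥  +wl: 4
  step 7. node 6  ⊔preds=⊤  new=⊤  old=⊥  +wl: 
  step 8. node 0  ⊔preds=⊤  new=⊤  old=1  +wl: 6
  step 9. node 2  ⊔preds=⊤  new=⊤  old=2  +wl: 3,5
  step 10. node 4  ⊔preds=⊤  new=⊤  stable
  step 11. node 6  ⊔preds=⊤  new=⊤  stable
  step 12. node 3  ⊔preds=⊤  new=⊤  stable
  step 13. node 5  ⊔preds=⊤  new=⊤  stable

Least fixpoint reached:
  node 0: ⊤
  node 1: 3
  node 2: ⊤
  node 3: ⊤
  node 4: ⊤
  node 5: ⊤
  node 6: ⊤

⊤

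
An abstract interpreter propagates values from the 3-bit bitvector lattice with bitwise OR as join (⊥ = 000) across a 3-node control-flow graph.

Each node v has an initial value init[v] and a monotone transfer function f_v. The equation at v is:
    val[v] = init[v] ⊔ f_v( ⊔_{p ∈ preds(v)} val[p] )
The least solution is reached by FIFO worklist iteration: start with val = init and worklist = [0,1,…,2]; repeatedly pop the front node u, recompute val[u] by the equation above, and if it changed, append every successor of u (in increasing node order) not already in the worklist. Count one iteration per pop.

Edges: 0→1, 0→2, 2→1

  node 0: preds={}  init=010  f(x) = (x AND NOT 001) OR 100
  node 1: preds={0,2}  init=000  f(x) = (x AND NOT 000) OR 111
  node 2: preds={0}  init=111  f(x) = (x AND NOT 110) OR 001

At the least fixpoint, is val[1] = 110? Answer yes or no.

no

Iteration log — 3 steps:
  step 1. node 0  ⊔preds=000  new=110  old=010  +wl: 
  step 2. node 1  ⊔preds=111  new=111  old=000  +wl: 
  step 3. node 2  ⊔preds=110  new=111  stable

Least fixpoint reached:
  node 0: 110
  node 1: 111
  node 2: 111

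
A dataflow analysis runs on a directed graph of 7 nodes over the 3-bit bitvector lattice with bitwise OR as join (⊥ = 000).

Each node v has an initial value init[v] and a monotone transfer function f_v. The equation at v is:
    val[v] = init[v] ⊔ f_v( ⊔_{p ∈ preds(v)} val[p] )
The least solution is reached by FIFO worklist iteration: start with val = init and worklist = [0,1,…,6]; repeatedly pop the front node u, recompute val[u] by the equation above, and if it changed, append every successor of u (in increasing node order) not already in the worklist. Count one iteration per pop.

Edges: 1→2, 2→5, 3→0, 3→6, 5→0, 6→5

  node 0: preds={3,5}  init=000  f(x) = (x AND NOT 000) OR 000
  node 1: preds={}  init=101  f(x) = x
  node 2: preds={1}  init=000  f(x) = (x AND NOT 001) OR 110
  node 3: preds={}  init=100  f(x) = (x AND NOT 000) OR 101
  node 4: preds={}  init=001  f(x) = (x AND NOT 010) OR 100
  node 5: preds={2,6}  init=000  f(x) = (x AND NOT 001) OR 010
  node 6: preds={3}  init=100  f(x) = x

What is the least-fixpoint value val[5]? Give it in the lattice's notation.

Trace (9 dequeues):
  [1] u=0 | in 100 | out 100 | prev 000 | push {}
  [2] u=1 | in 000 | out 101 | ==
  [3] u=2 | in 101 | out 110 | prev 000 | push {}
  [4] u=3 | in 000 | out 101 | prev 100 | push {0}
  [5] u=4 | in 000 | out 101 | prev 001 | push {}
  [6] u=5 | in 110 | out 110 | prev 000 | push {}
  [7] u=6 | in 101 | out 101 | prev 100 | push {5}
  [8] u=0 | in 111 | out 111 | prev 100 | push {}
  [9] u=5 | in 111 | out 110 | ==

Converged values:
  [0] 111
  [1] 101
  [2] 110
  [3] 101
  [4] 101
  [5] 110
  [6] 101

110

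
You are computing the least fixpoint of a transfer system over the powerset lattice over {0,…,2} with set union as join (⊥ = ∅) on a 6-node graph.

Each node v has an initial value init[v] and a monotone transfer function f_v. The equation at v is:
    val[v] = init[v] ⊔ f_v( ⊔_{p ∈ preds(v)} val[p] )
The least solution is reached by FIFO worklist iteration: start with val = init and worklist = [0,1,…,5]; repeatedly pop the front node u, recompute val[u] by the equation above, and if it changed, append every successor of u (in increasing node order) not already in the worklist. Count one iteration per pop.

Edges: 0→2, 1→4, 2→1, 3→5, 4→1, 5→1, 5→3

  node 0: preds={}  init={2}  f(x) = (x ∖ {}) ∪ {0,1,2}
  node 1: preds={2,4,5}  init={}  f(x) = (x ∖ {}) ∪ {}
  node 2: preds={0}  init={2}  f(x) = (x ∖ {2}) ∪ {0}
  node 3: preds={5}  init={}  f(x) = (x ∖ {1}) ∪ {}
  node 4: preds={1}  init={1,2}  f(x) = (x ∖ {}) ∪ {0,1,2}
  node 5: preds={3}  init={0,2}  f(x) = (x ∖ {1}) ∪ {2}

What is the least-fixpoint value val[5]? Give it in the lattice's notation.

{0,2}

Worklist (7 pops):
  #1 pop 0: in={} → {0,1,2} (was {2}); enqueue []
  #2 pop 1: in={0,1,2} → {0,1,2} (was {}); enqueue []
  #3 pop 2: in={0,1,2} → {0,1,2} (was {2}); enqueue [1]
  #4 pop 3: in={0,2} → {0,2} (was {}); enqueue []
  #5 pop 4: in={0,1,2} → {0,1,2} (was {1,2}); enqueue []
  #6 pop 5: in={0,2} → {0,2} (no change)
  #7 pop 1: in={0,1,2} → {0,1,2} (no change)

Fixpoint:
  val[0] = {0,1,2}
  val[1] = {0,1,2}
  val[2] = {0,1,2}
  val[3] = {0,2}
  val[4] = {0,1,2}
  val[5] = {0,2}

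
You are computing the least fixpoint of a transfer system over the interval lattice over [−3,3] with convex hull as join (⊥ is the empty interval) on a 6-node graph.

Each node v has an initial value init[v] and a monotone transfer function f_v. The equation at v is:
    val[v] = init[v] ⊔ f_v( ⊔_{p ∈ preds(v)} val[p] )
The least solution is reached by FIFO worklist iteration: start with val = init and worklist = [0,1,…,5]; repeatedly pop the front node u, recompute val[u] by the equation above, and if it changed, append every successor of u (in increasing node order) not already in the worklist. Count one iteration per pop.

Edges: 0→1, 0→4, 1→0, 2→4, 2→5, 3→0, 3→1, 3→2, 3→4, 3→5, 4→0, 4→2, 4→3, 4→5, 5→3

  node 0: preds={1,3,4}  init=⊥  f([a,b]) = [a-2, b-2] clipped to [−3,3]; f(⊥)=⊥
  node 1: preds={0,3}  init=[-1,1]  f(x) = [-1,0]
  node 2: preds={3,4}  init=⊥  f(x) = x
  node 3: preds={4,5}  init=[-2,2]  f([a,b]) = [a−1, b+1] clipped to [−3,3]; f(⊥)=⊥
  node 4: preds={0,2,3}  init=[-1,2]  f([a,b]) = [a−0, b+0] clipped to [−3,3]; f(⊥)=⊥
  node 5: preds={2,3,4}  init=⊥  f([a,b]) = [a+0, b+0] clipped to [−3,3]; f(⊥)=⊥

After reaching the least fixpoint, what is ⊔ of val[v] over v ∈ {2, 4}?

Iteration log — 15 steps:
  step 1. node 0  ⊔preds=[-2,2]  new=[-3,0]  old=⊥  +wl: 
  step 2. node 1  ⊔preds=[-3,2]  new=[-1,1]  stable
  step 3. node 2  ⊔preds=[-2,2]  new=[-2,2]  old=⊥  +wl: 
  step 4. node 3  ⊔preds=[-1,2]  new=[-2,3]  old=[-2,2]  +wl: 0,1,2
  step 5. node 4  ⊔preds=[-3,3]  new=[-3,3]  old=[-1,2]  +wl: 3
  step 6. node 5  ⊔preds=[-3,3]  new=[-3,3]  old=⊥  +wl: 
  step 7. node 0  ⊔preds=[-3,3]  new=[-3,1]  old=[-3,0]  +wl: 4
  step 8. node 1  ⊔preds=[-3,3]  new=[-1,1]  stable
  step 9. node 2  ⊔preds=[-3,3]  new=[-3,3]  old=[-2,2]  +wl: 5
  step 10. node 3  ⊔preds=[-3,3]  new=[-3,3]  old=[-2,3]  +wl: 0,1,2
  step 11. node 4  ⊔preds=[-3,3]  new=[-3,3]  stable
  step 12. node 5  ⊔preds=[-3,3]  new=[-3,3]  stable
  step 13. node 0  ⊔preds=[-3,3]  new=[-3,1]  stable
  step 14. node 1  ⊔preds=[-3,3]  new=[-1,1]  stable
  step 15. node 2  ⊔preds=[-3,3]  new=[-3,3]  stable

Least fixpoint reached:
  node 0: [-3,1]
  node 1: [-1,1]
  node 2: [-3,3]
  node 3: [-3,3]
  node 4: [-3,3]
  node 5: [-3,3]

[-3,3]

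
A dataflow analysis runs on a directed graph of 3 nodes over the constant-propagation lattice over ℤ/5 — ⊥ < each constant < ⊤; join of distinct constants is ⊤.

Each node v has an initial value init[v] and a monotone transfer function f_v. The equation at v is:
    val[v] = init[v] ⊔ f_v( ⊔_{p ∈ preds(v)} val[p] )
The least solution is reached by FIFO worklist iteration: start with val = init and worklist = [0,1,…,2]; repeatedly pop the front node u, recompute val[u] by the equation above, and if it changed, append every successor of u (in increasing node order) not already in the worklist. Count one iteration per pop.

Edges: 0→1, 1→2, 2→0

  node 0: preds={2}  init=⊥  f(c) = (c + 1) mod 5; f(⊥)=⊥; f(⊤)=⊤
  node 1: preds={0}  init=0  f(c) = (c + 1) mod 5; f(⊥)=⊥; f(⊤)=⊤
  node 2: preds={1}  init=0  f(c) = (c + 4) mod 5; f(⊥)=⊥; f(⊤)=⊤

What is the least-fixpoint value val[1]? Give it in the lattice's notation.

Trace (5 dequeues):
  [1] u=0 | in 0 | out 1 | prev ⊥ | push {}
  [2] u=1 | in 1 | out ⊤ | prev 0 | push {}
  [3] u=2 | in ⊤ | out ⊤ | prev 0 | push {0}
  [4] u=0 | in ⊤ | out ⊤ | prev 1 | push {1}
  [5] u=1 | in ⊤ | out ⊤ | ==

Converged values:
  [0] ⊤
  [1] ⊤
  [2] ⊤

⊤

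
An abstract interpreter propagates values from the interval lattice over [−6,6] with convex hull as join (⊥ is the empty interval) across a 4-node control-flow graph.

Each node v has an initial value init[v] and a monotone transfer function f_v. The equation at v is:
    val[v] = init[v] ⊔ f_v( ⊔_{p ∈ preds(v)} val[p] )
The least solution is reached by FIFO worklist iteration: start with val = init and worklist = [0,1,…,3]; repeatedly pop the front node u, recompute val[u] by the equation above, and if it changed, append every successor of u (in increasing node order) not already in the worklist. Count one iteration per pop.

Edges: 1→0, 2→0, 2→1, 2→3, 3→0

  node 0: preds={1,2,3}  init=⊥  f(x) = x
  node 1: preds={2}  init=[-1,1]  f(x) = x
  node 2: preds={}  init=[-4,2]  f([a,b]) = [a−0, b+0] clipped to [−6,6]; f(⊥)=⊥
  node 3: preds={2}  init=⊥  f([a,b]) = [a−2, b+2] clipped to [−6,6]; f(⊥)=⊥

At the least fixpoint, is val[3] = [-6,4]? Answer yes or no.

Worklist (5 pops):
  #1 pop 0: in=[-4,2] → [-4,2] (was ⊥); enqueue []
  #2 pop 1: in=[-4,2] → [-4,2] (was [-1,1]); enqueue [0]
  #3 pop 2: in=⊥ → [-4,2] (no change)
  #4 pop 3: in=[-4,2] → [-6,4] (was ⊥); enqueue []
  #5 pop 0: in=[-6,4] → [-6,4] (was [-4,2]); enqueue []

Fixpoint:
  val[0] = [-6,4]
  val[1] = [-4,2]
  val[2] = [-4,2]
  val[3] = [-6,4]

yes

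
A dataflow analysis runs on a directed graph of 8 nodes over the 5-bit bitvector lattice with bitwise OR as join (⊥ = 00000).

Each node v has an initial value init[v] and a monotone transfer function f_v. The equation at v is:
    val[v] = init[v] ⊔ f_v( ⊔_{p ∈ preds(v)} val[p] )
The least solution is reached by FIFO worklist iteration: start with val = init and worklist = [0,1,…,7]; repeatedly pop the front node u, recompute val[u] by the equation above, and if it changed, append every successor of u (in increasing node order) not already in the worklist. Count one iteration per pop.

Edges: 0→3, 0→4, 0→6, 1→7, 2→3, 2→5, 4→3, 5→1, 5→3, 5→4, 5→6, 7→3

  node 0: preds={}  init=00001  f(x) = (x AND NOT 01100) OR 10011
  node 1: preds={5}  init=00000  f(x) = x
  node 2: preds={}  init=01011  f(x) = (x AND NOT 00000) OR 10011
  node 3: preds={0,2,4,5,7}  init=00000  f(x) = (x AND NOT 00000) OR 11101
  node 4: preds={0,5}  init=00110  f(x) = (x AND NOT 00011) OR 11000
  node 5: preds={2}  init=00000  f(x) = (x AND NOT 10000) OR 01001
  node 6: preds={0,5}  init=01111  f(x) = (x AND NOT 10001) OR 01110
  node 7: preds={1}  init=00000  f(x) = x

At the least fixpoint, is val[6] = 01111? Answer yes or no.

yes

Worklist (13 pops):
  #1 pop 0: in=00000 → 10011 (was 00001); enqueue []
  #2 pop 1: in=00000 → 00000 (no change)
  #3 pop 2: in=00000 → 11011 (was 01011); enqueue []
  #4 pop 3: in=11111 → 11111 (was 00000); enqueue []
  #5 pop 4: in=10011 → 11110 (was 00110); enqueue [3]
  #6 pop 5: in=11011 → 01011 (was 00000); enqueue [1,4]
  #7 pop 6: in=11011 → 01111 (no change)
  #8 pop 7: in=00000 → 00000 (no change)
  #9 pop 3: in=11111 → 11111 (no change)
  #10 pop 1: in=01011 → 01011 (was 00000); enqueue [7]
  #11 pop 4: in=11011 → 11110 (no change)
  #12 pop 7: in=01011 → 01011 (was 00000); enqueue [3]
  #13 pop 3: in=11111 → 11111 (no change)

Fixpoint:
  val[0] = 10011
  val[1] = 01011
  val[2] = 11011
  val[3] = 11111
  val[4] = 11110
  val[5] = 01011
  val[6] = 01111
  val[7] = 01011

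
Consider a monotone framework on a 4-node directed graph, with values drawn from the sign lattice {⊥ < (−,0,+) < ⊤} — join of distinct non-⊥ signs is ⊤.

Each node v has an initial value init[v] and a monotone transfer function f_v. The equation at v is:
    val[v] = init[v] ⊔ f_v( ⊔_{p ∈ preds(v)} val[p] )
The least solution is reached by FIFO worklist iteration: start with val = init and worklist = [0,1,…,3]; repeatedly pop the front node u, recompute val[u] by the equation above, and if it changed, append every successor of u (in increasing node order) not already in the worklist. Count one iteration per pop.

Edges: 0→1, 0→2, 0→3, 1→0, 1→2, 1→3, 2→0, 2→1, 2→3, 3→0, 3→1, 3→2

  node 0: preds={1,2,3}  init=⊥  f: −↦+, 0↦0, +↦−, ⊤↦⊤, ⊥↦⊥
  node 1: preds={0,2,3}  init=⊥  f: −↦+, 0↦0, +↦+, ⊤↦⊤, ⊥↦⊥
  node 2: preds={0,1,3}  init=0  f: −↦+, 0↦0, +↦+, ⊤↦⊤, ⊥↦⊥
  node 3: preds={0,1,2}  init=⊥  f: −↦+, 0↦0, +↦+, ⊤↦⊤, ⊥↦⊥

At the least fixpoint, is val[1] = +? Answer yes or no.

Trace (7 dequeues):
  [1] u=0 | in 0 | out 0 | prev ⊥ | push {}
  [2] u=1 | in 0 | out 0 | prev ⊥ | push {0}
  [3] u=2 | in 0 | out 0 | ==
  [4] u=3 | in 0 | out 0 | prev ⊥ | push {1,2}
  [5] u=0 | in 0 | out 0 | ==
  [6] u=1 | in 0 | out 0 | ==
  [7] u=2 | in 0 | out 0 | ==

Converged values:
  [0] 0
  [1] 0
  [2] 0
  [3] 0

no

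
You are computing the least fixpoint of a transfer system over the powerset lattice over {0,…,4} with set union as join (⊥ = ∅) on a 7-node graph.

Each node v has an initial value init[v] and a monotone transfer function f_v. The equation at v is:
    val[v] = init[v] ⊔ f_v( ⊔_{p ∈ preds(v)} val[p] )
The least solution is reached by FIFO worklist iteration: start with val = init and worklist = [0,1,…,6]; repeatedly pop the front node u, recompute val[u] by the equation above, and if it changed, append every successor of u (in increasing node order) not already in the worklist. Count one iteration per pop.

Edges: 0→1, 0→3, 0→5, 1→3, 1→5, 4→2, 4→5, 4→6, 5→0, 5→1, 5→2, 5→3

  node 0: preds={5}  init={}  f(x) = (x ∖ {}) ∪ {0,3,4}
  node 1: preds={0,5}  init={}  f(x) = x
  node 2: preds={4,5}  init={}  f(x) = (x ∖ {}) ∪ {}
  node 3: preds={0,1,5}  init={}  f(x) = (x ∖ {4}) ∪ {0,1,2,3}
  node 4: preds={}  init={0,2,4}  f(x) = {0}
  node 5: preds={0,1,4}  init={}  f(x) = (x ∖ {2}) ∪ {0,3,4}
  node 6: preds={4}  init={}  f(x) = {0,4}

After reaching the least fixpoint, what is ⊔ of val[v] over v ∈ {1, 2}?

{0,2,3,4}

Worklist (11 pops):
  #1 pop 0: in={} → {0,3,4} (was {}); enqueue []
  #2 pop 1: in={0,3,4} → {0,3,4} (was {}); enqueue []
  #3 pop 2: in={0,2,4} → {0,2,4} (was {}); enqueue []
  #4 pop 3: in={0,3,4} → {0,1,2,3} (was {}); enqueue []
  #5 pop 4: in={} → {0,2,4} (no change)
  #6 pop 5: in={0,2,3,4} → {0,3,4} (was {}); enqueue [0,1,2,3]
  #7 pop 6: in={0,2,4} → {0,4} (was {}); enqueue []
  #8 pop 0: in={0,3,4} → {0,3,4} (no change)
  #9 pop 1: in={0,3,4} → {0,3,4} (no change)
  #10 pop 2: in={0,2,3,4} → {0,2,3,4} (was {0,2,4}); enqueue []
  #11 pop 3: in={0,3,4} → {0,1,2,3} (no change)

Fixpoint:
  val[0] = {0,3,4}
  val[1] = {0,3,4}
  val[2] = {0,2,3,4}
  val[3] = {0,1,2,3}
  val[4] = {0,2,4}
  val[5] = {0,3,4}
  val[6] = {0,4}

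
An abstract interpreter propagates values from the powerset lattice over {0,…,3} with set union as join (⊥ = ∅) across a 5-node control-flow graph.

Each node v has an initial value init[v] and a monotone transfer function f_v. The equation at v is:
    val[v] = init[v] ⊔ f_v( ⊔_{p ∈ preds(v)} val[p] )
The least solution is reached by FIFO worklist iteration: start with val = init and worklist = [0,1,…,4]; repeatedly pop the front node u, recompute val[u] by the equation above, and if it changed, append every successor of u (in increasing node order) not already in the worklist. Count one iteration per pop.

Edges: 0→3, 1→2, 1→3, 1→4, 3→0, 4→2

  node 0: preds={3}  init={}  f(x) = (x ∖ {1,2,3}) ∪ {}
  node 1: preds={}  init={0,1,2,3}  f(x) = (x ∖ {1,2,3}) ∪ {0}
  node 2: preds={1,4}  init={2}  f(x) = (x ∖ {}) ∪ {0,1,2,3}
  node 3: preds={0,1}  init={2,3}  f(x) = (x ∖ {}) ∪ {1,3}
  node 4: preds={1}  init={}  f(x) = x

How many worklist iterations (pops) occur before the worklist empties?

8

Trace (8 dequeues):
  [1] u=0 | in {2,3} | out {} | ==
  [2] u=1 | in {} | out {0,1,2,3} | ==
  [3] u=2 | in {0,1,2,3} | out {0,1,2,3} | prev {2} | push {}
  [4] u=3 | in {0,1,2,3} | out {0,1,2,3} | prev {2,3} | push {0}
  [5] u=4 | in {0,1,2,3} | out {0,1,2,3} | prev {} | push {2}
  [6] u=0 | in {0,1,2,3} | out {0} | prev {} | push {3}
  [7] u=2 | in {0,1,2,3} | out {0,1,2,3} | ==
  [8] u=3 | in {0,1,2,3} | out {0,1,2,3} | ==

Converged values:
  [0] {0}
  [1] {0,1,2,3}
  [2] {0,1,2,3}
  [3] {0,1,2,3}
  [4] {0,1,2,3}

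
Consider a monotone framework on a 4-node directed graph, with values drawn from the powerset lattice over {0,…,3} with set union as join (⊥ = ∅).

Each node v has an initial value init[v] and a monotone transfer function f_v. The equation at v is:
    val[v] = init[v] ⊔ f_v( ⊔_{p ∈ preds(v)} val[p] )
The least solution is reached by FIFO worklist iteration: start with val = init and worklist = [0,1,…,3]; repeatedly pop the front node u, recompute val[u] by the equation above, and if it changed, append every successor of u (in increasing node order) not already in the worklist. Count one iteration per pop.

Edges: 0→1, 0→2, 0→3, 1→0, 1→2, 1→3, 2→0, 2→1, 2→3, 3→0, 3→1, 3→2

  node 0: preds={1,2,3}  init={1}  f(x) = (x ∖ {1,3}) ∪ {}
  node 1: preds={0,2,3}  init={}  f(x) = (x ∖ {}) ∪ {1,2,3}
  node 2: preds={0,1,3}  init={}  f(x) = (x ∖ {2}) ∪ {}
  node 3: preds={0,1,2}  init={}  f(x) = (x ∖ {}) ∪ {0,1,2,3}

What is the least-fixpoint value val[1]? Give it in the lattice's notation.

{0,1,2,3}

Worklist (10 pops):
  #1 pop 0: in={} → {1} (no change)
  #2 pop 1: in={1} → {1,2,3} (was {}); enqueue [0]
  #3 pop 2: in={1,2,3} → {1,3} (was {}); enqueue [1]
  #4 pop 3: in={1,2,3} → {0,1,2,3} (was {}); enqueue [2]
  #5 pop 0: in={0,1,2,3} → {0,1,2} (was {1}); enqueue [3]
  #6 pop 1: in={0,1,2,3} → {0,1,2,3} (was {1,2,3}); enqueue [0]
  #7 pop 2: in={0,1,2,3} → {0,1,3} (was {1,3}); enqueue [1]
  #8 pop 3: in={0,1,2,3} → {0,1,2,3} (no change)
  #9 pop 0: in={0,1,2,3} → {0,1,2} (no change)
  #10 pop 1: in={0,1,2,3} → {0,1,2,3} (no change)

Fixpoint:
  val[0] = {0,1,2}
  val[1] = {0,1,2,3}
  val[2] = {0,1,3}
  val[3] = {0,1,2,3}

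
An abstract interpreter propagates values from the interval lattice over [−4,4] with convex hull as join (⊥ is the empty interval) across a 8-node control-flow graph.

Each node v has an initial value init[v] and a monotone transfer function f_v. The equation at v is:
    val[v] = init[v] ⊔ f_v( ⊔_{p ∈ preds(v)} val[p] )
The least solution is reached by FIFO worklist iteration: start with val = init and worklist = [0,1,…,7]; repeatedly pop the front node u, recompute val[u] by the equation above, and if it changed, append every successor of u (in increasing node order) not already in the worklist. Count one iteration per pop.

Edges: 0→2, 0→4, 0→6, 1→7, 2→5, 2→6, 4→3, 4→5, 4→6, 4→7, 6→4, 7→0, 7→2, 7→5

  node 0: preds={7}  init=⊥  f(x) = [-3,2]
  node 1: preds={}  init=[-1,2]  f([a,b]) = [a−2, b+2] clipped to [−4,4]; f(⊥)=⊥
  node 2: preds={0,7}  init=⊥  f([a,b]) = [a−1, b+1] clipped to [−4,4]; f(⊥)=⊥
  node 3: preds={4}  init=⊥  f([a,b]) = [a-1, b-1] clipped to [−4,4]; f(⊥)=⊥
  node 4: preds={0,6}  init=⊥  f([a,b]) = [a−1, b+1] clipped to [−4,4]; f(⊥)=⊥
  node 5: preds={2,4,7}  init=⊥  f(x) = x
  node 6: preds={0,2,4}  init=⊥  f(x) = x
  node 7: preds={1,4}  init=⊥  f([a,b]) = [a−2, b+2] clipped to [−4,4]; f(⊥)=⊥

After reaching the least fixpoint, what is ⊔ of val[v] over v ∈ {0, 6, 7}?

Iteration log — 17 steps:
  step 1. node 0  ⊔preds=⊥  new=[-3,2]  old=⊥  +wl: 
  step 2. node 1  ⊔preds=⊥  new=[-1,2]  stable
  step 3. node 2  ⊔preds=[-3,2]  new=[-4,3]  old=⊥  +wl: 
  step 4. node 3  ⊔preds=⊥  new=⊥  stable
  step 5. node 4  ⊔preds=[-3,2]  new=[-4,3]  old=⊥  +wl: 3
  step 6. node 5  ⊔preds=[-4,3]  new=[-4,3]  old=⊥  +wl: 
  step 7. node 6  ⊔preds=[-4,3]  new=[-4,3]  old=⊥  +wl: 4
  step 8. node 7  ⊔preds=[-4,3]  new=[-4,4]  old=⊥  +wl: 0,2,5
  step 9. node 3  ⊔preds=[-4,3]  new=[-4,2]  old=⊥  +wl: 
  step 10. node 4  ⊔preds=[-4,3]  new=[-4,4]  old=[-4,3]  +wl: 3,6,7
  step 11. node 0  ⊔preds=[-4,4]  new=[-3,2]  stable
  step 12. node 2  ⊔preds=[-4,4]  new=[-4,4]  old=[-4,3]  +wl: 
  step 13. node 5  ⊔preds=[-4,4]  new=[-4,4]  old=[-4,3]  +wl: 
  step 14. node 3  ⊔preds=[-4,4]  new=[-4,3]  old=[-4,2]  +wl: 
  step 15. node 6  ⊔preds=[-4,4]  new=[-4,4]  old=[-4,3]  +wl: 4
  step 16. node 7  ⊔preds=[-4,4]  new=[-4,4]  stable
  step 17. node 4  ⊔preds=[-4,4]  new=[-4,4]  stable

Least fixpoint reached:
  node 0: [-3,2]
  node 1: [-1,2]
  node 2: [-4,4]
  node 3: [-4,3]
  node 4: [-4,4]
  node 5: [-4,4]
  node 6: [-4,4]
  node 7: [-4,4]

[-4,4]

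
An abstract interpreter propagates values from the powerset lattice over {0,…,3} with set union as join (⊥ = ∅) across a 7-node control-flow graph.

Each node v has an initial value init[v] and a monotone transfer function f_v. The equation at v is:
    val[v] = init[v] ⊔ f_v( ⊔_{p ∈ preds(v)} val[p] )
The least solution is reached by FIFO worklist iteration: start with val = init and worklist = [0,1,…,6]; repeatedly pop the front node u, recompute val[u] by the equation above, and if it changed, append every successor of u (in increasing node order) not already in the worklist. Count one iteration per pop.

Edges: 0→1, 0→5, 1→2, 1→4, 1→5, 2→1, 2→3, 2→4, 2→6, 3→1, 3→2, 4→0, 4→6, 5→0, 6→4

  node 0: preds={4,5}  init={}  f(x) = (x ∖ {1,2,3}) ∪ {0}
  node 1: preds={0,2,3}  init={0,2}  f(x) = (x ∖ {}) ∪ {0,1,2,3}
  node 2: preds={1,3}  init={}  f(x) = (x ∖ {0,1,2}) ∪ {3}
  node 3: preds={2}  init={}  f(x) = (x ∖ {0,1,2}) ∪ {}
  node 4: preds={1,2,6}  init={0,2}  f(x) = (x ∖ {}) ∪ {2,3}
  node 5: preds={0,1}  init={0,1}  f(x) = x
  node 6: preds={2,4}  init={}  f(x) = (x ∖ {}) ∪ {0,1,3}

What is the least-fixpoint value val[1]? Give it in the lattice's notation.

{0,1,2,3}

Iteration log — 11 steps:
  step 1. node 0  ⊔preds={0,1,2}  new={0}  old={}  +wl: 
  step 2. node 1  ⊔preds={0}  new={0,1,2,3}  old={0,2}  +wl: 
  step 3. node 2  ⊔preds={0,1,2,3}  new={3}  old={}  +wl: 1
  step 4. node 3  ⊔preds={3}  new={3}  old={}  +wl: 2
  step 5. node 4  ⊔preds={0,1,2,3}  new={0,1,2,3}  old={0,2}  +wl: 0
  step 6. node 5  ⊔preds={0,1,2,3}  new={0,1,2,3}  old={0,1}  +wl: 
  step 7. node 6  ⊔preds={0,1,2,3}  new={0,1,2,3}  old={}  +wl: 4
  step 8. node 1  ⊔preds={0,3}  new={0,1,2,3}  stable
  step 9. node 2  ⊔preds={0,1,2,3}  new={3}  stable
  step 10. node 0  ⊔preds={0,1,2,3}  new={0}  stable
  step 11. node 4  ⊔preds={0,1,2,3}  new={0,1,2,3}  stable

Least fixpoint reached:
  node 0: {0}
  node 1: {0,1,2,3}
  node 2: {3}
  node 3: {3}
  node 4: {0,1,2,3}
  node 5: {0,1,2,3}
  node 6: {0,1,2,3}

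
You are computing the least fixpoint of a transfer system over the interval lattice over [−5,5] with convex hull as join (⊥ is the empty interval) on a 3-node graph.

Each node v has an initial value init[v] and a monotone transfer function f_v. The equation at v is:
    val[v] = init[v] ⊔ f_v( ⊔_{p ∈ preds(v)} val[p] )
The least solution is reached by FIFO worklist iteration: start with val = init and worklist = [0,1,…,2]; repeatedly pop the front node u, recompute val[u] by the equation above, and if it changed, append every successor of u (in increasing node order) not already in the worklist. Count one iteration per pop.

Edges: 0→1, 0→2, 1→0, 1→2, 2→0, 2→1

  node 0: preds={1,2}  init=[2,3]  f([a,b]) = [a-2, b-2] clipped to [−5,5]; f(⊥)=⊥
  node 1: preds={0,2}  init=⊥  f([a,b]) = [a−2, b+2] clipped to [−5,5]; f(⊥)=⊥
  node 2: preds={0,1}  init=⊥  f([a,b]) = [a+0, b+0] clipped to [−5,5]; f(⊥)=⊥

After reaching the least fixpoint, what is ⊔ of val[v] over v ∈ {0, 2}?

Worklist (11 pops):
  #1 pop 0: in=⊥ → [2,3] (no change)
  #2 pop 1: in=[2,3] → [0,5] (was ⊥); enqueue [0]
  #3 pop 2: in=[0,5] → [0,5] (was ⊥); enqueue [1]
  #4 pop 0: in=[0,5] → [-2,3] (was [2,3]); enqueue [2]
  #5 pop 1: in=[-2,5] → [-4,5] (was [0,5]); enqueue [0]
  #6 pop 2: in=[-4,5] → [-4,5] (was [0,5]); enqueue [1]
  #7 pop 0: in=[-4,5] → [-5,3] (was [-2,3]); enqueue [2]
  #8 pop 1: in=[-5,5] → [-5,5] (was [-4,5]); enqueue [0]
  #9 pop 2: in=[-5,5] → [-5,5] (was [-4,5]); enqueue [1]
  #10 pop 0: in=[-5,5] → [-5,3] (no change)
  #11 pop 1: in=[-5,5] → [-5,5] (no change)

Fixpoint:
  val[0] = [-5,3]
  val[1] = [-5,5]
  val[2] = [-5,5]

[-5,5]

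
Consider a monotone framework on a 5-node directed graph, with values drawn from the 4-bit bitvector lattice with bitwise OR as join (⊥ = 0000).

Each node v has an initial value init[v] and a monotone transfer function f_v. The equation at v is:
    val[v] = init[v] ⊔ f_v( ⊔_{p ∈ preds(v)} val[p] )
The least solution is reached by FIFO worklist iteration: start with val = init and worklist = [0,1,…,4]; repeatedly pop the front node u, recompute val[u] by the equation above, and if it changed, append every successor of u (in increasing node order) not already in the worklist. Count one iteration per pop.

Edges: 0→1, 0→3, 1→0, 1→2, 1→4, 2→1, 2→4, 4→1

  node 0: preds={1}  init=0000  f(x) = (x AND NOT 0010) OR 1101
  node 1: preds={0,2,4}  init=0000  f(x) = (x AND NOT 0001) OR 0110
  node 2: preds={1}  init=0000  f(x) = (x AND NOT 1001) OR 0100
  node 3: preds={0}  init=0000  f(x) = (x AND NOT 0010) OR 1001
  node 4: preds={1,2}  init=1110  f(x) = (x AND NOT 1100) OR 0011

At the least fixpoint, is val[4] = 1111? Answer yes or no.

Worklist (7 pops):
  #1 pop 0: in=0000 → 1101 (was 0000); enqueue []
  #2 pop 1: in=1111 → 1110 (was 0000); enqueue [0]
  #3 pop 2: in=1110 → 0110 (was 0000); enqueue [1]
  #4 pop 3: in=1101 → 1101 (was 0000); enqueue []
  #5 pop 4: in=1110 → 1111 (was 1110); enqueue []
  #6 pop 0: in=1110 → 1101 (no change)
  #7 pop 1: in=1111 → 1110 (no change)

Fixpoint:
  val[0] = 1101
  val[1] = 1110
  val[2] = 0110
  val[3] = 1101
  val[4] = 1111

yes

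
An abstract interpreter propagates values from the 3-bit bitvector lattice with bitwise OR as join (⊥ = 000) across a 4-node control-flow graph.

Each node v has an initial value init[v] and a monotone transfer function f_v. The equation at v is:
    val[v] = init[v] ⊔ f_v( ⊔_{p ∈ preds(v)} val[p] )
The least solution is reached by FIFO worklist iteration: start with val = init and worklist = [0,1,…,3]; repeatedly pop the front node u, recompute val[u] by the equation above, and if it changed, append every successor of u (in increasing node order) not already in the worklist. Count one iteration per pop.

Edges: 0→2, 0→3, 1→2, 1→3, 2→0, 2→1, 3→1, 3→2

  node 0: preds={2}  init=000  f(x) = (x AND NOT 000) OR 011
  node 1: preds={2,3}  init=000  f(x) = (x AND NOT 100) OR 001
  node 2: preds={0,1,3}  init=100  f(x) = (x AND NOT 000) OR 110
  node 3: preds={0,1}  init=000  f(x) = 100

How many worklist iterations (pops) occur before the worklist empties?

Iteration log — 8 steps:
  step 1. node 0  ⊔preds=100  new=111  old=000  +wl: 
  step 2. node 1  ⊔preds=100  new=001  old=000  +wl: 
  step 3. node 2  ⊔preds=111  new=111  old=100  +wl: 0,1
  step 4. node 3  ⊔preds=111  new=100  old=000  +wl: 2
  step 5. node 0  ⊔preds=111  new=111  stable
  step 6. node 1  ⊔preds=111  new=011  old=001  +wl: 3
  step 7. node 2  ⊔preds=111  new=111  stable
  step 8. node 3  ⊔preds=111  new=100  stable

Least fixpoint reached:
  node 0: 111
  node 1: 011
  node 2: 111
  node 3: 100

8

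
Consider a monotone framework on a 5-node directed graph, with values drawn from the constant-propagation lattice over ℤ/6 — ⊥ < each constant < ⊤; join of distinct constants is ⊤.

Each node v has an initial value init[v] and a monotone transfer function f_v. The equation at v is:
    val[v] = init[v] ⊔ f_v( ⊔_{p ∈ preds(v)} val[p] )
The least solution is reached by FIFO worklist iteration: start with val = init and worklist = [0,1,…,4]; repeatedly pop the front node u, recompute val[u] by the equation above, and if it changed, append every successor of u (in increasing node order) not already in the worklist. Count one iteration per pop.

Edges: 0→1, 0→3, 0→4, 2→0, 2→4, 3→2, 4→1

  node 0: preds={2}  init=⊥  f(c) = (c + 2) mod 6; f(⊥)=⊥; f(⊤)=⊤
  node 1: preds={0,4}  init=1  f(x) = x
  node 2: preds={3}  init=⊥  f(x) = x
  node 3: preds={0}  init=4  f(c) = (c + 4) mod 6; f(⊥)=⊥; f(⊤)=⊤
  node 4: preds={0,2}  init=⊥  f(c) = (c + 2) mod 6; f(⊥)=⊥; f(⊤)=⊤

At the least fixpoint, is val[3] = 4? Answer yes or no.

Worklist (10 pops):
  #1 pop 0: in=⊥ → ⊥ (no change)
  #2 pop 1: in=⊥ → 1 (no change)
  #3 pop 2: in=4 → 4 (was ⊥); enqueue [0]
  #4 pop 3: in=⊥ → 4 (no change)
  #5 pop 4: in=4 → 0 (was ⊥); enqueue [1]
  #6 pop 0: in=4 → 0 (was ⊥); enqueue [3,4]
  #7 pop 1: in=0 → ⊤ (was 1); enqueue []
  #8 pop 3: in=0 → 4 (no change)
  #9 pop 4: in=⊤ → ⊤ (was 0); enqueue [1]
  #10 pop 1: in=⊤ → ⊤ (no change)

Fixpoint:
  val[0] = 0
  val[1] = ⊤
  val[2] = 4
  val[3] = 4
  val[4] = ⊤

yes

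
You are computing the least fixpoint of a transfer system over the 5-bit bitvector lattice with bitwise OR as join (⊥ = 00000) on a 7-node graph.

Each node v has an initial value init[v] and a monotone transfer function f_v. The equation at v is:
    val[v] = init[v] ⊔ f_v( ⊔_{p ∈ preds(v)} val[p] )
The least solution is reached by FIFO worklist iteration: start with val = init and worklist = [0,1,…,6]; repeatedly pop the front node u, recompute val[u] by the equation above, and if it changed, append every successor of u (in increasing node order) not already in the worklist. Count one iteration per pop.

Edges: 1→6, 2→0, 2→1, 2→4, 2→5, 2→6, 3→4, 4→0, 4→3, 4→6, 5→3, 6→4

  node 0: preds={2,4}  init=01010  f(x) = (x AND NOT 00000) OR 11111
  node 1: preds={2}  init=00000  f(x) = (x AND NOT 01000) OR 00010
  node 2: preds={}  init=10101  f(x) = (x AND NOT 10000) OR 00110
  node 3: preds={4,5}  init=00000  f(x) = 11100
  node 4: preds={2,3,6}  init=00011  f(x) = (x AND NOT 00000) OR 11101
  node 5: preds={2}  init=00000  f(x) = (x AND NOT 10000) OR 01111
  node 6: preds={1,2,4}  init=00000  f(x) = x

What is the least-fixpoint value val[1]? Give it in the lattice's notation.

Iteration log — 11 steps:
  step 1. node 0  ⊔preds=10111  new=11111  old=01010  +wl: 
  step 2. node 1  ⊔preds=10101  new=10111  old=00000  +wl: 
  step 3. node 2  ⊔preds=00000  new=10111  old=10101  +wl: 0,1
  step 4. node 3  ⊔preds=00011  new=11100  old=00000  +wl: 
  step 5. node 4  ⊔preds=11111  new=11111  old=00011  +wl: 3
  step 6. node 5  ⊔preds=10111  new=01111  old=00000  +wl: 
  step 7. node 6  ⊔preds=11111  new=11111  old=00000  +wl: 4
  step 8. node 0  ⊔preds=11111  new=11111  stable
  step 9. node 1  ⊔preds=10111  new=10111  stable
  step 10. node 3  ⊔preds=11111  new=11100  stable
  step 11. node 4  ⊔preds=11111  new=11111  stable

Least fixpoint reached:
  node 0: 11111
  node 1: 10111
  node 2: 10111
  node 3: 11100
  node 4: 11111
  node 5: 01111
  node 6: 11111

10111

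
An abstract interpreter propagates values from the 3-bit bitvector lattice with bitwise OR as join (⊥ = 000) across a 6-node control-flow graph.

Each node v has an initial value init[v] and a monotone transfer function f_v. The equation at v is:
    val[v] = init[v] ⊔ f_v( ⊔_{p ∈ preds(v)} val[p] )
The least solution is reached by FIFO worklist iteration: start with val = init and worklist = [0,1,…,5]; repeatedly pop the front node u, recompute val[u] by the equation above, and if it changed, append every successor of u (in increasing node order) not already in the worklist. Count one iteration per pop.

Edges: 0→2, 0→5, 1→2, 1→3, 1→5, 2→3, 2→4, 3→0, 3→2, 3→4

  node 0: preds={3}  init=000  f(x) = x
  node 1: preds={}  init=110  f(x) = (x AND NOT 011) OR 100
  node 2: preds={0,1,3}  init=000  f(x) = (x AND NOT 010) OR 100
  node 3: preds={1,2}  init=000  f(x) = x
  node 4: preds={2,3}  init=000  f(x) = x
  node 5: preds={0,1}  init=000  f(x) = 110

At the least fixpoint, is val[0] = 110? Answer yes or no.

yes

Iteration log — 9 steps:
  step 1. node 0  ⊔preds=000  new=000  stable
  step 2. node 1  ⊔preds=000  new=110  stable
  step 3. node 2  ⊔preds=110  new=100  old=000  +wl: 
  step 4. node 3  ⊔preds=110  new=110  old=000  +wl: 0,2
  step 5. node 4  ⊔preds=110  new=110  old=000  +wl: 
  step 6. node 5  ⊔preds=110  new=110  old=000  +wl: 
  step 7. node 0  ⊔preds=110  new=110  old=000  +wl: 5
  step 8. node 2  ⊔preds=110  new=100  stable
  step 9. node 5  ⊔preds=110  new=110  stable

Least fixpoint reached:
  node 0: 110
  node 1: 110
  node 2: 100
  node 3: 110
  node 4: 110
  node 5: 110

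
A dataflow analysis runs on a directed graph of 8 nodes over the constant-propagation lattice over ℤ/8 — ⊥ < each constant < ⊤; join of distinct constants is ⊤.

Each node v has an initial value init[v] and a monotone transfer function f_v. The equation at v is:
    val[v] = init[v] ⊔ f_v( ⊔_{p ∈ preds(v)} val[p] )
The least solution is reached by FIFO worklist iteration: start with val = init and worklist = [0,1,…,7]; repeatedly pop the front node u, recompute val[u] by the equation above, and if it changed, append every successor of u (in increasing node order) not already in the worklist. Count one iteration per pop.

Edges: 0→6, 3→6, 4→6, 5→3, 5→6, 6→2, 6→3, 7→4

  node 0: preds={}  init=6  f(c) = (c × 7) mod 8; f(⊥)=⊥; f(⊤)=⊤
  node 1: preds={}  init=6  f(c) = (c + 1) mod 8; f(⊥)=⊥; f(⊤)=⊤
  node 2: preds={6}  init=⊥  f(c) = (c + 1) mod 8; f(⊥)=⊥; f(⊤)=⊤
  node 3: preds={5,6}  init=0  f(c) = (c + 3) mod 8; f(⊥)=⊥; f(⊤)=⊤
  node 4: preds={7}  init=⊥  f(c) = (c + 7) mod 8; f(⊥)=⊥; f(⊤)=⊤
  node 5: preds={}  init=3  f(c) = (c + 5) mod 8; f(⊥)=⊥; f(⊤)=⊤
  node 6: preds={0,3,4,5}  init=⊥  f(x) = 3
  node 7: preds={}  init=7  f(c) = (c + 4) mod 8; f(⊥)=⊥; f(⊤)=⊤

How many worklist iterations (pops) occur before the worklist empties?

Trace (10 dequeues):
  [1] u=0 | in ⊥ | out 6 | ==
  [2] u=1 | in ⊥ | out 6 | ==
  [3] u=2 | in ⊥ | out ⊥ | ==
  [4] u=3 | in 3 | out ⊤ | prev 0 | push {}
  [5] u=4 | in 7 | out 6 | prev ⊥ | push {}
  [6] u=5 | in ⊥ | out 3 | ==
  [7] u=6 | in ⊤ | out 3 | prev ⊥ | push {2,3}
  [8] u=7 | in ⊥ | out 7 | ==
  [9] u=2 | in 3 | out 4 | prev ⊥ | push {}
  [10] u=3 | in 3 | out ⊤ | ==

Converged values:
  [0] 6
  [1] 6
  [2] 4
  [3] ⊤
  [4] 6
  [5] 3
  [6] 3
  [7] 7

10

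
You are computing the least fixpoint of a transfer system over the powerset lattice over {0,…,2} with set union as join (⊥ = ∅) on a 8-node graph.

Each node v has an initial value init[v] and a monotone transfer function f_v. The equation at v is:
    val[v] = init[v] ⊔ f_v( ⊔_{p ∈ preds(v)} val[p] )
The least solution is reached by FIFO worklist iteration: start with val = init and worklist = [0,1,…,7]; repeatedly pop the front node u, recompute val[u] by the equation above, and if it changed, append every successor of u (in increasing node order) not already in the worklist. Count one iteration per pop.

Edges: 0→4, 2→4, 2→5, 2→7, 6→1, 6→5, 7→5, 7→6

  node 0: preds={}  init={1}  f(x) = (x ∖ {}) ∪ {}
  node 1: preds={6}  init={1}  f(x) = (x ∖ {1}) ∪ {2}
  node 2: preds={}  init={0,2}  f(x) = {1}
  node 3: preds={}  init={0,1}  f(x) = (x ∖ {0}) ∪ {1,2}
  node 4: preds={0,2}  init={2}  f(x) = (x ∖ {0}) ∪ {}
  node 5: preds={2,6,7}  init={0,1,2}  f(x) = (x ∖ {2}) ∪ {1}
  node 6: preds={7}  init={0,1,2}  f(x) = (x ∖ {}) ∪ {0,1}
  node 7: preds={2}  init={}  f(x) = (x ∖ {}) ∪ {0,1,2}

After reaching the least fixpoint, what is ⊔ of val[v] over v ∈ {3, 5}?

{0,1,2}

Iteration log — 10 steps:
  step 1. node 0  ⊔preds={}  new={1}  stable
  step 2. node 1  ⊔preds={0,1,2}  new={0,1,2}  old={1}  +wl: 
  step 3. node 2  ⊔preds={}  new={0,1,2}  old={0,2}  +wl: 
  step 4. node 3  ⊔preds={}  new={0,1,2}  old={0,1}  +wl: 
  step 5. node 4  ⊔preds={0,1,2}  new={1,2}  old={2}  +wl: 
  step 6. node 5  ⊔preds={0,1,2}  new={0,1,2}  stable
  step 7. node 6  ⊔preds={}  new={0,1,2}  stable
  step 8. node 7  ⊔preds={0,1,2}  new={0,1,2}  old={}  +wl: 5,6
  step 9. node 5  ⊔preds={0,1,2}  new={0,1,2}  stable
  step 10. node 6  ⊔preds={0,1,2}  new={0,1,2}  stable

Least fixpoint reached:
  node 0: {1}
  node 1: {0,1,2}
  node 2: {0,1,2}
  node 3: {0,1,2}
  node 4: {1,2}
  node 5: {0,1,2}
  node 6: {0,1,2}
  node 7: {0,1,2}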